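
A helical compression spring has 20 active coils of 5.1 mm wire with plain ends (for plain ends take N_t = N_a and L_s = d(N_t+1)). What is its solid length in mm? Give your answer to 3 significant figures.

107 mm

plain ends: N_t = N_a = 20
L_s = d·(N_t+1) = 5.1 × 21 = 107.1 mm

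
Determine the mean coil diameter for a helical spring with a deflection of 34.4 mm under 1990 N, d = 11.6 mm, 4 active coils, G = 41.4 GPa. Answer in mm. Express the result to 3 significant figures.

Required rate k = F/δ = 1990/34.4 = 57.849 N/mm
D = (Gd⁴/(8N_a·k))^(1/3) = (41.4×10³·11.6⁴/(8·4·57.849))^(1/3)
  = (404937)^(1/3) = 73.9825 mm

74.0 mm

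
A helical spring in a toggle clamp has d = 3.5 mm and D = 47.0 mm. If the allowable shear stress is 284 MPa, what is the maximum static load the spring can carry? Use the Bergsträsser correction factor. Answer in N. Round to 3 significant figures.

C = D/d = 47.0/3.5 = 13.4286
K_B = (4C+2)/(4C−3) = 55.714/50.714 = 1.0986
τ_max = K·8FD/(πd³) → F_max = τ_allow·πd³/(8DK)
F_max = 284·π·3.5³/(8·47.0·1.0986) = 38254/413.07 = 92.608 N

92.6 N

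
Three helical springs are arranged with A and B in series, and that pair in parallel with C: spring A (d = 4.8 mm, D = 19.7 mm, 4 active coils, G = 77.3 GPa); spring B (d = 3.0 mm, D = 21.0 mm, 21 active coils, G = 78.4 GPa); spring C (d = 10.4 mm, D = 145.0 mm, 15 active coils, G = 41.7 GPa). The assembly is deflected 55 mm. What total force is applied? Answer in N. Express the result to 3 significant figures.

k_A = Gd⁴/(8D³N_a) = (77.3×10³)(4.8⁴)/(8·19.7³·4) = 167.72 N/mm
k_B = Gd⁴/(8D³N_a) = (78.4×10³)(3.0⁴)/(8·21.0³·21) = 4.0816 N/mm
k_C = Gd⁴/(8D³N_a) = (41.7×10³)(10.4⁴)/(8·145.0³·15) = 1.3335 N/mm
Springs A,B series: k_AB = 1/(1/167.72+1/4.0816) = 3.9847 N/mm; parallel with C: k_eq = 3.9847+1.3335 = 5.3181 N/mm
F = k_eq·δ = 5.3181·55 = 292.5 N

292 N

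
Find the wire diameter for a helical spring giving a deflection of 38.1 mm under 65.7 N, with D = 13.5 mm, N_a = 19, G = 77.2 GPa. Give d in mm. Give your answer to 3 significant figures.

Required rate k = F/δ = 65.7/38.1 = 1.7244 N/mm
d = (8D³N_a·k / G)^(1/4) = (8·13.5³·19·1.7244 / (77.2×10³))^0.25
  = (8.3535)^0.25 = 1.7001 mm

1.70 mm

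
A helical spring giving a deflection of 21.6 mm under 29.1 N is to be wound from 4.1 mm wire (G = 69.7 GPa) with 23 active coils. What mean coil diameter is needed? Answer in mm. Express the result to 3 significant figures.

Required rate k = F/δ = 29.1/21.6 = 1.3472 N/mm
D = (Gd⁴/(8N_a·k))^(1/3) = (69.7×10³·4.1⁴/(8·23·1.3472))^(1/3)
  = (79453.2)^(1/3) = 42.9903 mm

43.0 mm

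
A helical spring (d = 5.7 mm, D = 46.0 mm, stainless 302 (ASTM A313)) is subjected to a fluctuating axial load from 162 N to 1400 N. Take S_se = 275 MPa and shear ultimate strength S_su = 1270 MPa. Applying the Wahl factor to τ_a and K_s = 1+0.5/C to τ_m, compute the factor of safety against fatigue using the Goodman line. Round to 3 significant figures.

0.477

C = D/d = 46.0/5.7 = 8.0702; K_W = (4C−1)/(4C−4)+0.615/C = 1.1823; K_s = 1+0.5/C = 1.0620
F_a = (F_max−F_min)/2 = 619 N; F_m = (F_max+F_min)/2 = 781 N
τ_a = K_W·8F_aD/(πd³) = 1.1823 × 391.53 = 462.9 MPa
τ_m = K_s·8F_mD/(πd³) = 1.0620 × 494 = 524.6 MPa
Goodman: 1/n_f = τ_a/S_se + τ_m/S_su = 462.9/275 + 524.6/1270 = 1.68327 + 0.41307 = 2.0963
n_f = 1/2.0963 = 0.477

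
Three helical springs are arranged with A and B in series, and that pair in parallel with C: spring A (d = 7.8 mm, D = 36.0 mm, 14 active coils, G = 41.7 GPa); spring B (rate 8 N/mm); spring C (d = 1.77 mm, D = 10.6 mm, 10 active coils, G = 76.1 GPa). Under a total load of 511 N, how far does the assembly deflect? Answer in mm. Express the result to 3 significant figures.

36.2 mm

k_A = Gd⁴/(8D³N_a) = (41.7×10³)(7.8⁴)/(8·36.0³·14) = 29.539 N/mm
k_C = Gd⁴/(8D³N_a) = (76.1×10³)(1.77⁴)/(8·10.6³·10) = 7.8392 N/mm
Springs A,B series: k_AB = 1/(1/29.539+1/8) = 6.2951 N/mm; parallel with C: k_eq = 6.2951+7.8392 = 14.134 N/mm
δ = F/k_eq = 511/14.134 = 36.153 mm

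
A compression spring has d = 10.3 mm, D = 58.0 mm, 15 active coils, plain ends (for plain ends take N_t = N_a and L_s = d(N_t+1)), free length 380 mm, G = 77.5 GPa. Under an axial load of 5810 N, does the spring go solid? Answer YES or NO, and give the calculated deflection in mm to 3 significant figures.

NO, δ = 156 mm

k = Gd⁴/(8D³N_a) = (77.5×10³)(10.3⁴)/(8·58.0³·15) = 37.255 N/mm
N_t = 15; L_s = 10.3·16 = 164.8 mm; δ_solid = L₀ − L_s = 380 − 164.8 = 215.2 mm
δ = F/k = 5810/37.255 = 155.95 mm
δ < δ_solid → spring does not go solid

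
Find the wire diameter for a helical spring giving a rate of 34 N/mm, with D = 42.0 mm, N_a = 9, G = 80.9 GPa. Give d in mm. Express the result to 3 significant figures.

d = (8D³N_a·k / G)^(1/4) = (8·42.0³·9·34 / (80.9×10³))^0.25
  = (2241.9)^0.25 = 6.8810 mm

6.88 mm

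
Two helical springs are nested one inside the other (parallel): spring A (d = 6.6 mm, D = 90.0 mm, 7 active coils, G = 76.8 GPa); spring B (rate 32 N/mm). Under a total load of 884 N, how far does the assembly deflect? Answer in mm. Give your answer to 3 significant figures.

k_A = Gd⁴/(8D³N_a) = (76.8×10³)(6.6⁴)/(8·90.0³·7) = 3.5696 N/mm
Parallel: k_eq = 3.5696 + 32 = 35.57 N/mm
δ = F/k_eq = 884/35.57 = 24.853 mm

24.9 mm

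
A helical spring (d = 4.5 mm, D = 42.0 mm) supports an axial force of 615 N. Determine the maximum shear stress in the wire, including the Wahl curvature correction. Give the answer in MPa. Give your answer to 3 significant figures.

Spring index C = D/d = 42.0/4.5 = 9.3333
K_W = (4C−1)/(4C−4) + 0.615/C = 36.333/33.333 + 0.0659 = 1.1559
τ₀ = 8FD/(πd³) = 8·615·42.0/(π·4.5³) = 206640/286.28 = 721.82 MPa
τ_max = K·τ₀ = 1.1559 × 721.82 = 834.34 MPa

834 MPa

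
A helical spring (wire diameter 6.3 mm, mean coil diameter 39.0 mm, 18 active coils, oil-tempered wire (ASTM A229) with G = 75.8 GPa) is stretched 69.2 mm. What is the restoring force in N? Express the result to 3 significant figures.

967 N

k = Gd⁴/(8D³N_a) = (75.8×10³)(6.3⁴)/(8·39.0³·18) = 13.979 N/mm
F = k·δ = 13.979 × 69.2 = 967.34 N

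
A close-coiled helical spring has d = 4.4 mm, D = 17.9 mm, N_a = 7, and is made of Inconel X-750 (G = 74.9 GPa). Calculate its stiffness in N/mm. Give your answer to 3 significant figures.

87.4 N/mm

k = Gd⁴/(8D³N_a) = (74.9×10³ × 4.4⁴) / (8 × 17.9³ × 7)
  = 2.80732e+07 / 321179 = 87.407 N/mm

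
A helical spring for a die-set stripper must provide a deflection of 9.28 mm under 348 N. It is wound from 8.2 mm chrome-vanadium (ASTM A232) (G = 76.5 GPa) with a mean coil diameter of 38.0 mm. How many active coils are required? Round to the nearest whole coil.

Required rate k = F/δ = 348/9.28 = 37.5 N/mm
N_a = Gd⁴/(8D³k) = (76.5×10³ × 8.2⁴)/(8 × 38.0³ × 37.5)
    = 3.45873e+08 / 1.64616e+07 = 21.01 → 21 coils

21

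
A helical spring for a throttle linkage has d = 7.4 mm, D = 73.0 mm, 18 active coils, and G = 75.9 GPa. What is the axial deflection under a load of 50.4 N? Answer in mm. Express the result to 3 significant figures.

12.4 mm

k = Gd⁴/(8D³N_a) = (75.9×10³)(7.4⁴)/(8·73.0³·18) = 4.0629 N/mm
δ = F/k = 50.4 / 4.0629 = 12.405 mm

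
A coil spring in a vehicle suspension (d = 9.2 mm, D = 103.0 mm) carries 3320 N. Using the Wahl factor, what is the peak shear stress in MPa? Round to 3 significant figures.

1260 MPa

Spring index C = D/d = 103.0/9.2 = 11.1957
K_W = (4C−1)/(4C−4) + 0.615/C = 43.783/40.783 + 0.0549 = 1.1285
τ₀ = 8FD/(πd³) = 8·3320·103.0/(π·9.2³) = 2.73568e+06/2446.3 = 1118.3 MPa
τ_max = K·τ₀ = 1.1285 × 1118.3 = 1262 MPa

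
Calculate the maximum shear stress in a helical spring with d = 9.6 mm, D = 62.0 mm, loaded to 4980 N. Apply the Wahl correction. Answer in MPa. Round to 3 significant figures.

Spring index C = D/d = 62.0/9.6 = 6.4583
K_W = (4C−1)/(4C−4) + 0.615/C = 24.833/21.833 + 0.0952 = 1.2326
τ₀ = 8FD/(πd³) = 8·4980·62.0/(π·9.6³) = 2.47008e+06/2779.5 = 888.68 MPa
τ_max = K·τ₀ = 1.2326 × 888.68 = 1095.4 MPa

1100 MPa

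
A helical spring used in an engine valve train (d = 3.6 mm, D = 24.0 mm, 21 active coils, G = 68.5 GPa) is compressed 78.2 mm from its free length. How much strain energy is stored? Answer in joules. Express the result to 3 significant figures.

k = Gd⁴/(8D³N_a) = (68.5×10³)(3.6⁴)/(8·24.0³·21) = 4.954 N/mm
U = ½kδ² = 0.5 × 4.954 × 78.2² = 15148 N·mm = 15.148 J

15.1 J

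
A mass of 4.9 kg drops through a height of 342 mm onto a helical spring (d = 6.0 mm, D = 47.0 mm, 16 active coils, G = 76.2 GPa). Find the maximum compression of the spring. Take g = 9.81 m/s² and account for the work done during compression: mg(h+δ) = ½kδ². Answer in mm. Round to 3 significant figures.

73.3 mm

k = Gd⁴/(8D³N_a) = (76.2×10³)(6.0⁴)/(8·47.0³·16) = 7.4312 N/mm
W = mg = 4.9 × 9.81 = 48.069 N
½kδ² − Wδ − Wh = 0 → δ = (W + √(W² + 2kWh))/k
δ = (48.069 + √(2310.6 + 244330))/7.4312 = (48.069 + 496.63)/7.4312 = 73.299 mm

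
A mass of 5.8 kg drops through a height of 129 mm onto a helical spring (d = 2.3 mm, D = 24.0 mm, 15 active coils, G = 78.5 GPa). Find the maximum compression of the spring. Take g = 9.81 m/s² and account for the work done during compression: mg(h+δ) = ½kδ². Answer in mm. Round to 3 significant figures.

157 mm

k = Gd⁴/(8D³N_a) = (78.5×10³)(2.3⁴)/(8·24.0³·15) = 1.3242 N/mm
W = mg = 5.8 × 9.81 = 56.898 N
½kδ² − Wδ − Wh = 0 → δ = (W + √(W² + 2kWh))/k
δ = (56.898 + √(3237.4 + 19439.4))/1.3242 = (56.898 + 150.59)/1.3242 = 156.68 mm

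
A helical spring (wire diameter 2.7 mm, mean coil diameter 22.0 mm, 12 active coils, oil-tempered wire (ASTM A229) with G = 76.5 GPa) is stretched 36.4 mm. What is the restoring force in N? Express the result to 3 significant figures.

k = Gd⁴/(8D³N_a) = (76.5×10³)(2.7⁴)/(8·22.0³·12) = 3.9772 N/mm
F = k·δ = 3.9772 × 36.4 = 144.77 N

145 N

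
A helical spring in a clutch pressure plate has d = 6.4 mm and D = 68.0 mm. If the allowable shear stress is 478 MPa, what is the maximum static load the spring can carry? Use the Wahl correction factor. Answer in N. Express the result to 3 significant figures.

637 N

C = D/d = 68.0/6.4 = 10.6250
K_W = (4C−1)/(4C−4) + 0.615/C = 41.500/38.500 + 0.0579 = 1.1358
τ_max = K·8FD/(πd³) → F_max = τ_allow·πd³/(8DK)
F_max = 478·π·6.4³/(8·68.0·1.1358) = 3.9366e+05/617.88 = 637.11 N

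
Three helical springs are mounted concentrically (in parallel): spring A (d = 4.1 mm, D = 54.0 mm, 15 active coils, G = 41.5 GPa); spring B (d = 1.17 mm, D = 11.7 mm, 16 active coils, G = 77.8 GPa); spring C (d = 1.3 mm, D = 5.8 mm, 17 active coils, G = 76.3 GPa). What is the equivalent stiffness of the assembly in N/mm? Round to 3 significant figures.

9.54 N/mm

k_A = Gd⁴/(8D³N_a) = (41.5×10³)(4.1⁴)/(8·54.0³·15) = 0.62061 N/mm
k_B = Gd⁴/(8D³N_a) = (77.8×10³)(1.17⁴)/(8·11.7³·16) = 0.71114 N/mm
k_C = Gd⁴/(8D³N_a) = (76.3×10³)(1.3⁴)/(8·5.8³·17) = 8.2125 N/mm
Parallel: k_eq = 0.62061 + 0.71114 + 8.2125 = 9.5442 N/mm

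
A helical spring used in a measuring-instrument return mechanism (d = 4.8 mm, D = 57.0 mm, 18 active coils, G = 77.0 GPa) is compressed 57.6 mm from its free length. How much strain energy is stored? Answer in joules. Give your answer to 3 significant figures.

k = Gd⁴/(8D³N_a) = (77.0×10³)(4.8⁴)/(8·57.0³·18) = 1.5327 N/mm
U = ½kδ² = 0.5 × 1.5327 × 57.6² = 2542.6 N·mm = 2.5426 J

2.54 J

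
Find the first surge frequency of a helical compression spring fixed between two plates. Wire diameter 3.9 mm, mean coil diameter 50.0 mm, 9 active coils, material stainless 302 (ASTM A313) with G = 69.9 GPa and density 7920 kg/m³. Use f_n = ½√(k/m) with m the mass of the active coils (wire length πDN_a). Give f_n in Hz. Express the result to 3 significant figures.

k = Gd⁴/(8D³N_a) = (69.9×10³)(3.9⁴)/(8·50.0³·9) = 1.7968 N/mm = 1796.8 N/m
Wire length L = πDN_a = π·50.0·9 = 1413.7 mm
m = ρ·(πd²/4)·L = 7920 × 11.946×10⁻⁶ m² × 1.4137 m = 0.13375 kg
f_n = ½√(k/m) = 0.5·√(1796.8/0.13375) = 0.5·√(13433) = 57.951 Hz

58.0 Hz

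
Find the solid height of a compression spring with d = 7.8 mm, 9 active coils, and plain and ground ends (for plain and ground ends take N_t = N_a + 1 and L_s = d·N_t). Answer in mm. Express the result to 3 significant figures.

plain and ground ends: N_t = N_a + 1 = 9 + 1 = 10
L_s = d·N_t = 7.8 × 10 = 78 mm

78.0 mm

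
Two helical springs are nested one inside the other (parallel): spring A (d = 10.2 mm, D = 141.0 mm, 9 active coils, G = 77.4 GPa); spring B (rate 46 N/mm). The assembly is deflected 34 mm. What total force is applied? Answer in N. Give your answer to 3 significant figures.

k_A = Gd⁴/(8D³N_a) = (77.4×10³)(10.2⁴)/(8·141.0³·9) = 4.151 N/mm
Parallel: k_eq = 4.151 + 46 = 50.151 N/mm
F = k_eq·δ = 50.151·34 = 1705.1 N

1710 N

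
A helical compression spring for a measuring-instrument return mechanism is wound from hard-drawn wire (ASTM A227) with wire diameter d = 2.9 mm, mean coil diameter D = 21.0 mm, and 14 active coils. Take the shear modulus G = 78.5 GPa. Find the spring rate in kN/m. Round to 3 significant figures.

5.35 kN/m

k = Gd⁴/(8D³N_a) = (78.5×10³ × 2.9⁴) / (8 × 21.0³ × 14)
  = 5.55216e+06 / 1.03723e+06 = 5.3529 N/mm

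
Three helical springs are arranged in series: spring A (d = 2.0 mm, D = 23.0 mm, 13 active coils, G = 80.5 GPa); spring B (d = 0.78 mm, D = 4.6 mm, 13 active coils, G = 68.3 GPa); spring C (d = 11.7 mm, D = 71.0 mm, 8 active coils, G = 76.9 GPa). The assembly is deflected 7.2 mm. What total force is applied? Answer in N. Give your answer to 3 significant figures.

5.15 N

k_A = Gd⁴/(8D³N_a) = (80.5×10³)(2.0⁴)/(8·23.0³·13) = 1.0179 N/mm
k_B = Gd⁴/(8D³N_a) = (68.3×10³)(0.78⁴)/(8·4.6³·13) = 2.4974 N/mm
k_C = Gd⁴/(8D³N_a) = (76.9×10³)(11.7⁴)/(8·71.0³·8) = 62.909 N/mm
Series: 1/k_eq = 1/1.0179 + 1/2.4974 + 1/62.909 = 1.3987; k_eq = 0.71493 N/mm
F = k_eq·δ = 0.71493·7.2 = 5.1475 N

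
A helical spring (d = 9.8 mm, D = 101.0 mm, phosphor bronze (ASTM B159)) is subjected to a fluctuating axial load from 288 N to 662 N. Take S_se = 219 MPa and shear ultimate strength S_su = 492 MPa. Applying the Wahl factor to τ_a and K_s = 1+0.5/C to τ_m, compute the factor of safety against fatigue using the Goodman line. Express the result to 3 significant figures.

1.84

C = D/d = 101.0/9.8 = 10.3061; K_W = (4C−1)/(4C−4)+0.615/C = 1.1403; K_s = 1+0.5/C = 1.0485
F_a = (F_max−F_min)/2 = 187 N; F_m = (F_max+F_min)/2 = 475 N
τ_a = K_W·8F_aD/(πd³) = 1.1403 × 51.1 = 58.268 MPa
τ_m = K_s·8F_mD/(πd³) = 1.0485 × 129.8 = 136.1 MPa
Goodman: 1/n_f = τ_a/S_se + τ_m/S_su = 58.268/219 + 136.1/492 = 0.26606 + 0.27662 = 0.54269
n_f = 1/0.54269 = 1.843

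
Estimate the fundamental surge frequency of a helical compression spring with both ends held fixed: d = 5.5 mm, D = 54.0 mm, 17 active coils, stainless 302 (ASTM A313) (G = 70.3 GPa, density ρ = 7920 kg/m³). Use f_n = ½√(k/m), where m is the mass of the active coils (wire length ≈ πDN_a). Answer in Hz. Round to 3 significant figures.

37.2 Hz

k = Gd⁴/(8D³N_a) = (70.3×10³)(5.5⁴)/(8·54.0³·17) = 3.0039 N/mm = 3003.9 N/m
Wire length L = πDN_a = π·54.0·17 = 2884 mm
m = ρ·(πd²/4)·L = 7920 × 23.758×10⁻⁶ m² × 2.884 m = 0.54267 kg
f_n = ½√(k/m) = 0.5·√(3003.9/0.54267) = 0.5·√(5535.4) = 37.2 Hz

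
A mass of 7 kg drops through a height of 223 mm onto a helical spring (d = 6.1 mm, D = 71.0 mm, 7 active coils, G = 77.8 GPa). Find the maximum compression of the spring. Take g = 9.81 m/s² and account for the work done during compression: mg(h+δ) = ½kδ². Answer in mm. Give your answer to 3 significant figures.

k = Gd⁴/(8D³N_a) = (77.8×10³)(6.1⁴)/(8·71.0³·7) = 5.3745 N/mm
W = mg = 7 × 9.81 = 68.67 N
½kδ² − Wδ − Wh = 0 → δ = (W + √(W² + 2kWh))/k
δ = (68.67 + √(4715.6 + 164603))/5.3745 = (68.67 + 411.48)/5.3745 = 89.34 mm

89.3 mm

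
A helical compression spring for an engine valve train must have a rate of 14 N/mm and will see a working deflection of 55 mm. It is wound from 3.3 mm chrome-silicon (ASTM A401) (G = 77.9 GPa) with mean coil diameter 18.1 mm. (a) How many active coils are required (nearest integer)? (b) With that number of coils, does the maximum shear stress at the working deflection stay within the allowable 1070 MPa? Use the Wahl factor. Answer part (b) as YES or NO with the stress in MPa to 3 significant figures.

(a) 14 coils; (b) NO, τ_max = 1260 MPa

N_a = Gd⁴/(8D³k) = (77.9×10³)(3.3⁴)/(8·18.1³·14) = 13.91 → N_a = 14
Actual rate k = Gd⁴/(8D³·14) = 13.91 N/mm
Working load F = kδ = 13.91·55 = 765.07 N
C = 18.1/3.3 = 5.4848; K_W = (4C−1)/(4C−4)+0.615/C = 1.2794
τ_max = K_W·8FD/(πd³) = 1.2794·981.25 = 1255.4 MPa
τ_max > 1070 MPa → exceeds allowable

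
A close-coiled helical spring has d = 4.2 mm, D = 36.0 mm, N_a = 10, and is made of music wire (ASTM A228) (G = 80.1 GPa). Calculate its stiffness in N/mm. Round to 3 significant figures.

k = Gd⁴/(8D³N_a) = (80.1×10³ × 4.2⁴) / (8 × 36.0³ × 10)
  = 2.49247e+07 / 3.73248e+06 = 6.6778 N/mm

6.68 N/mm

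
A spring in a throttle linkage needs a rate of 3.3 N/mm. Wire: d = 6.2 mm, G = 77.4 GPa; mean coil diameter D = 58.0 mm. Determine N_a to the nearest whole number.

N_a = Gd⁴/(8D³k) = (77.4×10³ × 6.2⁴)/(8 × 58.0³ × 3.3)
    = 1.14369e+08 / 5.15096e+06 = 22.2 → 22 coils

22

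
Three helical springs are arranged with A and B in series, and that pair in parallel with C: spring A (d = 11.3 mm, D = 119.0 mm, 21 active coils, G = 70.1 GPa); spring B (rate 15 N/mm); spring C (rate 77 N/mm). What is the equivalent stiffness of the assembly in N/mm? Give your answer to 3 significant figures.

k_A = Gd⁴/(8D³N_a) = (70.1×10³)(11.3⁴)/(8·119.0³·21) = 4.0372 N/mm
Springs A,B series: k_AB = 1/(1/4.0372+1/15) = 3.181 N/mm; parallel with C: k_eq = 3.181+77 = 80.181 N/mm

80.2 N/mm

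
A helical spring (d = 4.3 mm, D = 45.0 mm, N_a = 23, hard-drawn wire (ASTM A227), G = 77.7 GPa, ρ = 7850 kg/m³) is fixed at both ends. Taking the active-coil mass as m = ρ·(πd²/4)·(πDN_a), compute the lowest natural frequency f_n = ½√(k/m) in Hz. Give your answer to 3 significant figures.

k = Gd⁴/(8D³N_a) = (77.7×10³)(4.3⁴)/(8·45.0³·23) = 1.5843 N/mm = 1584.3 N/m
Wire length L = πDN_a = π·45.0·23 = 3251.5 mm
m = ρ·(πd²/4)·L = 7850 × 14.522×10⁻⁶ m² × 3.2515 m = 0.37067 kg
f_n = ½√(k/m) = 0.5·√(1584.3/0.37067) = 0.5·√(4274.2) = 32.689 Hz

32.7 Hz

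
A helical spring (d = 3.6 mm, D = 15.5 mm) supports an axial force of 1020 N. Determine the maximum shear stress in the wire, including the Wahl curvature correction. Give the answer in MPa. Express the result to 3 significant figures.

1180 MPa

Spring index C = D/d = 15.5/3.6 = 4.3056
K_W = (4C−1)/(4C−4) + 0.615/C = 16.222/13.222 + 0.1428 = 1.3697
τ₀ = 8FD/(πd³) = 8·1020·15.5/(π·3.6³) = 126480/146.57 = 862.91 MPa
τ_max = K·τ₀ = 1.3697 × 862.91 = 1182 MPa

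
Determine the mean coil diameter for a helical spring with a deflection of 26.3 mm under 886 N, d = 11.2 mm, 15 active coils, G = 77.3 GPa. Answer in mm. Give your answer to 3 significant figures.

Required rate k = F/δ = 886/26.3 = 33.688 N/mm
D = (Gd⁴/(8N_a·k))^(1/3) = (77.3×10³·11.2⁴/(8·15·33.688))^(1/3)
  = (300879)^(1/3) = 67.0086 mm

67.0 mm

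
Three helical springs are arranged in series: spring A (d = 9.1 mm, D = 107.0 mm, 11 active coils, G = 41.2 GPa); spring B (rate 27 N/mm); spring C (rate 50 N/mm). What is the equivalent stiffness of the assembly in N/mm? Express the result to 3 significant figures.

2.28 N/mm

k_A = Gd⁴/(8D³N_a) = (41.2×10³)(9.1⁴)/(8·107.0³·11) = 2.6208 N/mm
Series: 1/k_eq = 1/2.6208 + 1/27 + 1/50 = 0.4386; k_eq = 2.28 N/mm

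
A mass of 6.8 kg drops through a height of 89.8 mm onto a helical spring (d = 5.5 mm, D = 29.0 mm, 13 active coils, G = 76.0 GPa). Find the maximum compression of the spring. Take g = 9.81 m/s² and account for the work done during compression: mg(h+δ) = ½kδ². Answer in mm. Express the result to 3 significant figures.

23.5 mm

k = Gd⁴/(8D³N_a) = (76.0×10³)(5.5⁴)/(8·29.0³·13) = 27.418 N/mm
W = mg = 6.8 × 9.81 = 66.708 N
½kδ² − Wδ − Wh = 0 → δ = (W + √(W² + 2kWh))/k
δ = (66.708 + √(4450 + 328489))/27.418 = (66.708 + 577.01)/27.418 = 23.478 mm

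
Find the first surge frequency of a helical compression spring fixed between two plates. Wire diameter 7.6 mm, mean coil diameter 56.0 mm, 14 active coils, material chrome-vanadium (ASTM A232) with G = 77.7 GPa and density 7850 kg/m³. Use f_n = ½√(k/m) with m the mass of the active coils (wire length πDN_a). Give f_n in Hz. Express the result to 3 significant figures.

k = Gd⁴/(8D³N_a) = (77.7×10³)(7.6⁴)/(8·56.0³·14) = 13.179 N/mm = 13179 N/m
Wire length L = πDN_a = π·56.0·14 = 2463 mm
m = ρ·(πd²/4)·L = 7850 × 45.365×10⁻⁶ m² × 2.463 m = 0.87711 kg
f_n = ½√(k/m) = 0.5·√(13179/0.87711) = 0.5·√(15026) = 61.29 Hz

61.3 Hz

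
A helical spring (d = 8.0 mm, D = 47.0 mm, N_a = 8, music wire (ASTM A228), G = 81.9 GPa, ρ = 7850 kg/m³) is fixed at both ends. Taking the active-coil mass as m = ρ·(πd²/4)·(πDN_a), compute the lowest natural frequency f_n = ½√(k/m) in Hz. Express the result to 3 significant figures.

k = Gd⁴/(8D³N_a) = (81.9×10³)(8.0⁴)/(8·47.0³·8) = 50.486 N/mm = 50486 N/m
Wire length L = πDN_a = π·47.0·8 = 1181.2 mm
m = ρ·(πd²/4)·L = 7850 × 50.265×10⁻⁶ m² × 1.1812 m = 0.4661 kg
f_n = ½√(k/m) = 0.5·√(50486/0.4661) = 0.5·√(1.0832e+05) = 164.56 Hz

165 Hz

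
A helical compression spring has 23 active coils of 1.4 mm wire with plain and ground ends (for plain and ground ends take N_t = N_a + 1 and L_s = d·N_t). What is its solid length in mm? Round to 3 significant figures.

33.6 mm

plain and ground ends: N_t = N_a + 1 = 23 + 1 = 24
L_s = d·N_t = 1.4 × 24 = 33.6 mm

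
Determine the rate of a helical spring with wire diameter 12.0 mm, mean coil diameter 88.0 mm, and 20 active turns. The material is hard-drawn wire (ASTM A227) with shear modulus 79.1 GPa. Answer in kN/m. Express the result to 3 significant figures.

15.0 kN/m

k = Gd⁴/(8D³N_a) = (79.1×10³ × 12.0⁴) / (8 × 88.0³ × 20)
  = 1.64022e+09 / 1.09036e+08 = 15.043 N/mm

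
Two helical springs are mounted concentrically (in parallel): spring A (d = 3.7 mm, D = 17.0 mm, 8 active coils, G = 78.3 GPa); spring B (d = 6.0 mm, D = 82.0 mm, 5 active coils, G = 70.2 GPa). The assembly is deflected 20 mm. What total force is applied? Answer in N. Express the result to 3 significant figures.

k_A = Gd⁴/(8D³N_a) = (78.3×10³)(3.7⁴)/(8·17.0³·8) = 46.67 N/mm
k_B = Gd⁴/(8D³N_a) = (70.2×10³)(6.0⁴)/(8·82.0³·5) = 4.1252 N/mm
Parallel: k_eq = 46.67 + 4.1252 = 50.796 N/mm
F = k_eq·δ = 50.796·20 = 1015.9 N

1020 N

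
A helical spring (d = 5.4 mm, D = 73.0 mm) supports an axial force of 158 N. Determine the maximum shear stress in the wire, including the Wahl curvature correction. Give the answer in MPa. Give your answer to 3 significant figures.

206 MPa

Spring index C = D/d = 73.0/5.4 = 13.5185
K_W = (4C−1)/(4C−4) + 0.615/C = 53.074/50.074 + 0.0455 = 1.1054
τ₀ = 8FD/(πd³) = 8·158·73.0/(π·5.4³) = 92272/494.69 = 186.53 MPa
τ_max = K·τ₀ = 1.1054 × 186.53 = 206.19 MPa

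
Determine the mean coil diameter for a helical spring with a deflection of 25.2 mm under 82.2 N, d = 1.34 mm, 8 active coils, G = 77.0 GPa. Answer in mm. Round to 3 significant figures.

Required rate k = F/δ = 82.2/25.2 = 3.2619 N/mm
D = (Gd⁴/(8N_a·k))^(1/3) = (77.0×10³·1.34⁴/(8·8·3.2619))^(1/3)
  = (1189.21)^(1/3) = 10.5946 mm

10.6 mm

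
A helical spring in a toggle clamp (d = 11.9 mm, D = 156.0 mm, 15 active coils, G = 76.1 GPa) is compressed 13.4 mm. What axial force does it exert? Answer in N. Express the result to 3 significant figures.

k = Gd⁴/(8D³N_a) = (76.1×10³)(11.9⁴)/(8·156.0³·15) = 3.3498 N/mm
F = k·δ = 3.3498 × 13.4 = 44.887 N

44.9 N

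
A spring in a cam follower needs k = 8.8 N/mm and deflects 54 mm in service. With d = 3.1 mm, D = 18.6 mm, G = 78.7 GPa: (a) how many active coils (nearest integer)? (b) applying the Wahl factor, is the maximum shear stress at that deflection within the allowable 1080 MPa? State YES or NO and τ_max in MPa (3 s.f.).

N_a = Gd⁴/(8D³k) = (78.7×10³)(3.1⁴)/(8·18.6³·8.8) = 16.04 → N_a = 16
Actual rate k = Gd⁴/(8D³·16) = 8.8241 N/mm
Working load F = kδ = 8.8241·54 = 476.5 N
C = 18.6/3.1 = 6.0000; K_W = (4C−1)/(4C−4)+0.615/C = 1.2525
τ_max = K_W·8FD/(πd³) = 1.2525·757.59 = 948.88 MPa
τ_max ≤ 1080 MPa → acceptable

(a) 16 coils; (b) YES, τ_max = 949 MPa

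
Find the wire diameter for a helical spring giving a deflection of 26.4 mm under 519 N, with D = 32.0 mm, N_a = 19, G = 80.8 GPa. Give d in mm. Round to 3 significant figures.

Required rate k = F/δ = 519/26.4 = 19.659 N/mm
d = (8D³N_a·k / G)^(1/4) = (8·32.0³·19·19.659 / (80.8×10³))^0.25
  = (1211.8)^0.25 = 5.9001 mm

5.90 mm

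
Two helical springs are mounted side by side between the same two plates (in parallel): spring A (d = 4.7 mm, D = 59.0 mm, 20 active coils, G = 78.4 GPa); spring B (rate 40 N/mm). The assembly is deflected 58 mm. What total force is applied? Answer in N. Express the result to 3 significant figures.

2390 N

k_A = Gd⁴/(8D³N_a) = (78.4×10³)(4.7⁴)/(8·59.0³·20) = 1.1642 N/mm
Parallel: k_eq = 1.1642 + 40 = 41.164 N/mm
F = k_eq·δ = 41.164·58 = 2387.5 N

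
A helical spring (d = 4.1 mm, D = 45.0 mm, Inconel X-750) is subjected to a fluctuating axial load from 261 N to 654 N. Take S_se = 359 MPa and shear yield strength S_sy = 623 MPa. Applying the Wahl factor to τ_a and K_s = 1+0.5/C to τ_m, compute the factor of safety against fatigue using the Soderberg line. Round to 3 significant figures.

0.434

C = D/d = 45.0/4.1 = 10.9756; K_W = (4C−1)/(4C−4)+0.615/C = 1.1312; K_s = 1+0.5/C = 1.0456
F_a = (F_max−F_min)/2 = 196.5 N; F_m = (F_max+F_min)/2 = 457.5 N
τ_a = K_W·8F_aD/(πd³) = 1.1312 × 326.71 = 369.58 MPa
τ_m = K_s·8F_mD/(πd³) = 1.0456 × 760.66 = 795.32 MPa
Soderberg: 1/n_f = τ_a/S_se + τ_m/S_sy = 369.58/359 + 795.32/623 = 1.02947 + 1.27659 = 2.3061
n_f = 1/2.3061 = 0.4336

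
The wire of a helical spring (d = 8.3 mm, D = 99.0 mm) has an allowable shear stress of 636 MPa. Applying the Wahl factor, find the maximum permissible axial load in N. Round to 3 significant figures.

C = D/d = 99.0/8.3 = 11.9277
K_W = (4C−1)/(4C−4) + 0.615/C = 46.711/43.711 + 0.0516 = 1.1202
τ_max = K·8FD/(πd³) → F_max = τ_allow·πd³/(8DK)
F_max = 636·π·8.3³/(8·99.0·1.1202) = 1.1425e+06/887.19 = 1287.7 N

1290 N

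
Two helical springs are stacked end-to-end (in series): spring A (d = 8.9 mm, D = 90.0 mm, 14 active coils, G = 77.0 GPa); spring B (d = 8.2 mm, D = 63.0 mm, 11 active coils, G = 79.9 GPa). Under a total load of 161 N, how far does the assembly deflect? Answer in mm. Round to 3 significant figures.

37.0 mm

k_A = Gd⁴/(8D³N_a) = (77.0×10³)(8.9⁴)/(8·90.0³·14) = 5.917 N/mm
k_B = Gd⁴/(8D³N_a) = (79.9×10³)(8.2⁴)/(8·63.0³·11) = 16.417 N/mm
Series: 1/k_eq = 1/5.917 + 1/16.417 = 0.22992; k_eq = 4.3494 N/mm
δ = F/k_eq = 161/4.3494 = 37.016 mm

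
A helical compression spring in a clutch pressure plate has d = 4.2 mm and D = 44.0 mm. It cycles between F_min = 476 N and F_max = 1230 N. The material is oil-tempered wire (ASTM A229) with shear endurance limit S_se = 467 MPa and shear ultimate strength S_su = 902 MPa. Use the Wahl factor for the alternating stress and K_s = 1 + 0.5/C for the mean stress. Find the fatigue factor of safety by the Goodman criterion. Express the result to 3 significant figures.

C = D/d = 44.0/4.2 = 10.4762; K_W = (4C−1)/(4C−4)+0.615/C = 1.1379; K_s = 1+0.5/C = 1.0477
F_a = (F_max−F_min)/2 = 377 N; F_m = (F_max+F_min)/2 = 853 N
τ_a = K_W·8F_aD/(πd³) = 1.1379 × 570.15 = 648.74 MPa
τ_m = K_s·8F_mD/(πd³) = 1.0477 × 1290 = 1351.6 MPa
Goodman: 1/n_f = τ_a/S_se + τ_m/S_su = 648.74/467 + 1351.6/902 = 1.38917 + 1.49843 = 2.8876
n_f = 1/2.8876 = 0.3463

0.346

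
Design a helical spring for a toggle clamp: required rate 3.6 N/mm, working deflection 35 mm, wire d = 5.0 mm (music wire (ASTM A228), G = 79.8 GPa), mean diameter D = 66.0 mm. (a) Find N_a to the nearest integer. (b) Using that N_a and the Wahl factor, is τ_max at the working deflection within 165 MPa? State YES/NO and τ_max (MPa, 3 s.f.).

(a) 6 coils; (b) NO, τ_max = 188 MPa

N_a = Gd⁴/(8D³k) = (79.8×10³)(5.0⁴)/(8·66.0³·3.6) = 6.024 → N_a = 6
Actual rate k = Gd⁴/(8D³·6) = 3.6142 N/mm
Working load F = kδ = 3.6142·35 = 126.5 N
C = 66.0/5.0 = 13.2000; K_W = (4C−1)/(4C−4)+0.615/C = 1.1081
τ_max = K_W·8FD/(πd³) = 1.1081·170.08 = 188.46 MPa
τ_max > 165 MPa → exceeds allowable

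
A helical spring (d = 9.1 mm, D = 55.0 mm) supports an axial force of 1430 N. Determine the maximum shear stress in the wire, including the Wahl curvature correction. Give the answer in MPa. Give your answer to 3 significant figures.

332 MPa

Spring index C = D/d = 55.0/9.1 = 6.0440
K_W = (4C−1)/(4C−4) + 0.615/C = 23.176/20.176 + 0.1018 = 1.2504
τ₀ = 8FD/(πd³) = 8·1430·55.0/(π·9.1³) = 629200/2367.4 = 265.78 MPa
τ_max = K·τ₀ = 1.2504 × 265.78 = 332.34 MPa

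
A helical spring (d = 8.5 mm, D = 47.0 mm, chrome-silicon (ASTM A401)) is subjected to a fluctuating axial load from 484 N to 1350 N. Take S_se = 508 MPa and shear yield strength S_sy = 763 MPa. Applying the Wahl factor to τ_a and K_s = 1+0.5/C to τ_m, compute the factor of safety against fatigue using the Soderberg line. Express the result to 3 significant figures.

2.14

C = D/d = 47.0/8.5 = 5.5294; K_W = (4C−1)/(4C−4)+0.615/C = 1.2768; K_s = 1+0.5/C = 1.0904
F_a = (F_max−F_min)/2 = 433 N; F_m = (F_max+F_min)/2 = 917 N
τ_a = K_W·8F_aD/(πd³) = 1.2768 × 84.386 = 107.74 MPa
τ_m = K_s·8F_mD/(πd³) = 1.0904 × 178.71 = 194.87 MPa
Soderberg: 1/n_f = τ_a/S_se + τ_m/S_sy = 107.74/508 + 194.87/763 = 0.21210 + 0.25540 = 0.4675
n_f = 1/0.4675 = 2.139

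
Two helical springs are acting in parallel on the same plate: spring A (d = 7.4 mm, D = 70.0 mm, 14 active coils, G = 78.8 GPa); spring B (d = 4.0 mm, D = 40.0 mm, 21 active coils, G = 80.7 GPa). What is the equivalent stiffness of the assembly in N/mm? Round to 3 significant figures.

k_A = Gd⁴/(8D³N_a) = (78.8×10³)(7.4⁴)/(8·70.0³·14) = 6.1509 N/mm
k_B = Gd⁴/(8D³N_a) = (80.7×10³)(4.0⁴)/(8·40.0³·21) = 1.9214 N/mm
Parallel: k_eq = 6.1509 + 1.9214 = 8.0724 N/mm

8.07 N/mm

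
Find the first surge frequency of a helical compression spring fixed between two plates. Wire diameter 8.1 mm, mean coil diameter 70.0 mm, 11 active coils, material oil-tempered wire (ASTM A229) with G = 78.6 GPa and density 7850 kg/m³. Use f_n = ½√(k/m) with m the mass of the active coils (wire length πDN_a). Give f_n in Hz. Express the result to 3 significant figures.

k = Gd⁴/(8D³N_a) = (78.6×10³)(8.1⁴)/(8·70.0³·11) = 11.209 N/mm = 11209 N/m
Wire length L = πDN_a = π·70.0·11 = 2419 mm
m = ρ·(πd²/4)·L = 7850 × 51.53×10⁻⁶ m² × 2.419 m = 0.97852 kg
f_n = ½√(k/m) = 0.5·√(11209/0.97852) = 0.5·√(11456) = 53.515 Hz

53.5 Hz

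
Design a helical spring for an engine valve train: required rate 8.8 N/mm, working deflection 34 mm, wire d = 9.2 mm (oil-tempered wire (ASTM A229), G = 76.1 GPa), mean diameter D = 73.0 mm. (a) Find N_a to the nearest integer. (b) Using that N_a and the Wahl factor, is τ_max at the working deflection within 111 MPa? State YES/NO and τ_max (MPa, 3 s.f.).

(a) 20 coils; (b) YES, τ_max = 84.3 MPa

N_a = Gd⁴/(8D³k) = (76.1×10³)(9.2⁴)/(8·73.0³·8.8) = 19.91 → N_a = 20
Actual rate k = Gd⁴/(8D³·20) = 8.7589 N/mm
Working load F = kδ = 8.7589·34 = 297.8 N
C = 73.0/9.2 = 7.9348; K_W = (4C−1)/(4C−4)+0.615/C = 1.1857
τ_max = K_W·8FD/(πd³) = 1.1857·71.093 = 84.292 MPa
τ_max ≤ 111 MPa → acceptable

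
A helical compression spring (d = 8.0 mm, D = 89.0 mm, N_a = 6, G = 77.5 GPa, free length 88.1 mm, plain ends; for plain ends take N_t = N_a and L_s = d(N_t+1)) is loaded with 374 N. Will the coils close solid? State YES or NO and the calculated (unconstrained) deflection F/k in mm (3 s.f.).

k = Gd⁴/(8D³N_a) = (77.5×10³)(8.0⁴)/(8·89.0³·6) = 9.381 N/mm
N_t = 6; L_s = 8.0·7 = 56 mm; δ_solid = L₀ − L_s = 88.1 − 56 = 32.1 mm
δ = F/k = 374/9.381 = 39.868 mm
δ ≥ δ_solid → spring goes solid

YES, δ = 39.9 mm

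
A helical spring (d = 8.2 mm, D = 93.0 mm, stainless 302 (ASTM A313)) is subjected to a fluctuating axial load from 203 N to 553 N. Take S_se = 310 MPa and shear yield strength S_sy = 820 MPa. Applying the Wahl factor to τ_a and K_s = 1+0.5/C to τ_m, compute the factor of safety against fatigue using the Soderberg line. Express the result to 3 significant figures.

2.08

C = D/d = 93.0/8.2 = 11.3415; K_W = (4C−1)/(4C−4)+0.615/C = 1.1267; K_s = 1+0.5/C = 1.0441
F_a = (F_max−F_min)/2 = 175 N; F_m = (F_max+F_min)/2 = 378 N
τ_a = K_W·8F_aD/(πd³) = 1.1267 × 75.166 = 84.693 MPa
τ_m = K_s·8F_mD/(πd³) = 1.0441 × 162.36 = 169.52 MPa
Soderberg: 1/n_f = τ_a/S_se + τ_m/S_sy = 84.693/310 + 169.52/820 = 0.27320 + 0.20673 = 0.47993
n_f = 1/0.47993 = 2.084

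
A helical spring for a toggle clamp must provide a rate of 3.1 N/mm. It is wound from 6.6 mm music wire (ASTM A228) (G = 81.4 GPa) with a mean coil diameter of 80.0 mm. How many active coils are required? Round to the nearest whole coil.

12

N_a = Gd⁴/(8D³k) = (81.4×10³ × 6.6⁴)/(8 × 80.0³ × 3.1)
    = 1.54454e+08 / 1.26976e+07 = 12.16 → 12 coils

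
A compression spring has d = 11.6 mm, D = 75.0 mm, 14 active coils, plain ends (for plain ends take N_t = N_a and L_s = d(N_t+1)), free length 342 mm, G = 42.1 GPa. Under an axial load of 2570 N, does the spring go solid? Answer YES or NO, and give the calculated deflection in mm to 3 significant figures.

k = Gd⁴/(8D³N_a) = (42.1×10³)(11.6⁴)/(8·75.0³·14) = 16.133 N/mm
N_t = 14; L_s = 11.6·15 = 174 mm; δ_solid = L₀ − L_s = 342 − 174 = 168 mm
δ = F/k = 2570/16.133 = 159.3 mm
δ < δ_solid → spring does not go solid

NO, δ = 159 mm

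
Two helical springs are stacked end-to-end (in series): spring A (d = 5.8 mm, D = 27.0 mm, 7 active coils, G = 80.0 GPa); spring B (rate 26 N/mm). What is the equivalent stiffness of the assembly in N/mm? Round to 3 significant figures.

19.7 N/mm

k_A = Gd⁴/(8D³N_a) = (80.0×10³)(5.8⁴)/(8·27.0³·7) = 82.134 N/mm
Series: 1/k_eq = 1/82.134 + 1/26 = 0.050637; k_eq = 19.748 N/mm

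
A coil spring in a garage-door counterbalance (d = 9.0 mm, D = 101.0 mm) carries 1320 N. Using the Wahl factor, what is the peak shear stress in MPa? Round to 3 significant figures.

Spring index C = D/d = 101.0/9.0 = 11.2222
K_W = (4C−1)/(4C−4) + 0.615/C = 43.889/40.889 + 0.0548 = 1.1282
τ₀ = 8FD/(πd³) = 8·1320·101.0/(π·9.0³) = 1.06656e+06/2290.2 = 465.7 MPa
τ_max = K·τ₀ = 1.1282 × 465.7 = 525.39 MPa

525 MPa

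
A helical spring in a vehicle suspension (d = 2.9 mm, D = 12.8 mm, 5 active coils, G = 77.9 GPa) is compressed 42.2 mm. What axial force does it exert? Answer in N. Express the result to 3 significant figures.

2770 N

k = Gd⁴/(8D³N_a) = (77.9×10³)(2.9⁴)/(8·12.8³·5) = 65.681 N/mm
F = k·δ = 65.681 × 42.2 = 2771.7 N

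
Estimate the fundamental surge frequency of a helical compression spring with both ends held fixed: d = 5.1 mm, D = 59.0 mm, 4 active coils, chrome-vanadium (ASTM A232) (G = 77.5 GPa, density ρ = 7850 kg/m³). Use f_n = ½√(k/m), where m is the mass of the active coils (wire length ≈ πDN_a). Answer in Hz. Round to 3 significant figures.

k = Gd⁴/(8D³N_a) = (77.5×10³)(5.1⁴)/(8·59.0³·4) = 7.9777 N/mm = 7977.7 N/m
Wire length L = πDN_a = π·59.0·4 = 741.42 mm
m = ρ·(πd²/4)·L = 7850 × 20.428×10⁻⁶ m² × 0.74142 m = 0.11889 kg
f_n = ½√(k/m) = 0.5·√(7977.7/0.11889) = 0.5·√(67099) = 129.52 Hz

130 Hz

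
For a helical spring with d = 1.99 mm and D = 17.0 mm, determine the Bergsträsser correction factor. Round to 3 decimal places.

1.160

C = D/d = 17.0/1.99 = 8.5427
K_B = (4C+2)/(4C−3) = 36.171/31.171 = 1.1604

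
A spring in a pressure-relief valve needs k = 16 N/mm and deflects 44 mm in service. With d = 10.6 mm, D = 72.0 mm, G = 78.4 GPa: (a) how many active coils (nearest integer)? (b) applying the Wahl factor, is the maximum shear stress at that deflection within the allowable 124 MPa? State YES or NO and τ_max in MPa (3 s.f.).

(a) 21 coils; (b) NO, τ_max = 130 MPa

N_a = Gd⁴/(8D³k) = (78.4×10³)(10.6⁴)/(8·72.0³·16) = 20.72 → N_a = 21
Actual rate k = Gd⁴/(8D³·21) = 15.785 N/mm
Working load F = kδ = 15.785·44 = 694.52 N
C = 72.0/10.6 = 6.7925; K_W = (4C−1)/(4C−4)+0.615/C = 1.2200
τ_max = K_W·8FD/(πd³) = 1.2200·106.92 = 130.44 MPa
τ_max > 124 MPa → exceeds allowable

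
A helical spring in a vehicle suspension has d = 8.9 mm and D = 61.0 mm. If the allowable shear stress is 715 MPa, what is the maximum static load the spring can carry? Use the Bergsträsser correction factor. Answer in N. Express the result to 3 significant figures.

2690 N

C = D/d = 61.0/8.9 = 6.8539
K_B = (4C+2)/(4C−3) = 29.416/24.416 = 1.2048
τ_max = K·8FD/(πd³) → F_max = τ_allow·πd³/(8DK)
F_max = 715·π·8.9³/(8·61.0·1.2048) = 1.5835e+06/587.94 = 2693.4 N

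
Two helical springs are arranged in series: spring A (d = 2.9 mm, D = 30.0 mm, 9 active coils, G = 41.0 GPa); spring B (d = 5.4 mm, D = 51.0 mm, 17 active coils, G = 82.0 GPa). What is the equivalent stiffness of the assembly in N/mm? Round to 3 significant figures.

1.08 N/mm

k_A = Gd⁴/(8D³N_a) = (41.0×10³)(2.9⁴)/(8·30.0³·9) = 1.4917 N/mm
k_B = Gd⁴/(8D³N_a) = (82.0×10³)(5.4⁴)/(8·51.0³·17) = 3.8649 N/mm
Series: 1/k_eq = 1/1.4917 + 1/3.8649 = 0.92912; k_eq = 1.0763 N/mm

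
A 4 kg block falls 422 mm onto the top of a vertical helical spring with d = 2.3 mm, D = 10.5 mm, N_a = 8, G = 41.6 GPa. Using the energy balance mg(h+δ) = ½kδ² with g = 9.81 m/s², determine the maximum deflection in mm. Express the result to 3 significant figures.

48.5 mm

k = Gd⁴/(8D³N_a) = (41.6×10³)(2.3⁴)/(8·10.5³·8) = 15.713 N/mm
W = mg = 4 × 9.81 = 39.24 N
½kδ² − Wδ − Wh = 0 → δ = (W + √(W² + 2kWh))/k
δ = (39.24 + √(1539.8 + 520389))/15.713 = (39.24 + 722.45)/15.713 = 48.475 mm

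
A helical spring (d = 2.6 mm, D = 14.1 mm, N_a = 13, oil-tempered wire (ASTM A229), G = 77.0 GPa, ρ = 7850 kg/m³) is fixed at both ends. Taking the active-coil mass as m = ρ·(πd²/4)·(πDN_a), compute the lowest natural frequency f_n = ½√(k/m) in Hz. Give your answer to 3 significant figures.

355 Hz

k = Gd⁴/(8D³N_a) = (77.0×10³)(2.6⁴)/(8·14.1³·13) = 12.07 N/mm = 12070 N/m
Wire length L = πDN_a = π·14.1·13 = 575.85 mm
m = ρ·(πd²/4)·L = 7850 × 5.3093×10⁻⁶ m² × 0.57585 m = 0.024 kg
f_n = ½√(k/m) = 0.5·√(12070/0.024) = 0.5·√(5.0289e+05) = 354.57 Hz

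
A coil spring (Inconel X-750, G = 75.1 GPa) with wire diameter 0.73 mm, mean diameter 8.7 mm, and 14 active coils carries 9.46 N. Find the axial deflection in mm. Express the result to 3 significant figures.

32.7 mm

k = Gd⁴/(8D³N_a) = (75.1×10³)(0.73⁴)/(8·8.7³·14) = 0.28917 N/mm
δ = F/k = 9.46 / 0.28917 = 32.714 mm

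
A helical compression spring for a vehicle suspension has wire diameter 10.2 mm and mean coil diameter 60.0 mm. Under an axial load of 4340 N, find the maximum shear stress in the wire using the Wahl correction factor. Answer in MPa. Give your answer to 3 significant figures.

786 MPa

Spring index C = D/d = 60.0/10.2 = 5.8824
K_W = (4C−1)/(4C−4) + 0.615/C = 22.529/19.529 + 0.1045 = 1.2582
τ₀ = 8FD/(πd³) = 8·4340·60.0/(π·10.2³) = 2.0832e+06/3333.9 = 624.86 MPa
τ_max = K·τ₀ = 1.2582 × 624.86 = 786.17 MPa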